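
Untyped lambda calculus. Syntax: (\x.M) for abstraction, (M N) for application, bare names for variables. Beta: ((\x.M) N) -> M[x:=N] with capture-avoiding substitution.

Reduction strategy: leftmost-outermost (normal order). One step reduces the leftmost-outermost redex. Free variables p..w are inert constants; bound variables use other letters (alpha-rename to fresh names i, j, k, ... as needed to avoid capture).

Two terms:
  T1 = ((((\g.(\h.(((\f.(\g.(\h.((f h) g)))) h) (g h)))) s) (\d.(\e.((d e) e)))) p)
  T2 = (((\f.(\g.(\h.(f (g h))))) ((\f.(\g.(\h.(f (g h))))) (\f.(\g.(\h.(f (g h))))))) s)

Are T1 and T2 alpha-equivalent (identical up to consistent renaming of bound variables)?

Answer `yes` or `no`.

Answer: no

Derivation:
Term 1: ((((\g.(\h.(((\f.(\g.(\h.((f h) g)))) h) (g h)))) s) (\d.(\e.((d e) e)))) p)
Term 2: (((\f.(\g.(\h.(f (g h))))) ((\f.(\g.(\h.(f (g h))))) (\f.(\g.(\h.(f (g h))))))) s)
Alpha-equivalence: compare structure up to binder renaming.
Result: False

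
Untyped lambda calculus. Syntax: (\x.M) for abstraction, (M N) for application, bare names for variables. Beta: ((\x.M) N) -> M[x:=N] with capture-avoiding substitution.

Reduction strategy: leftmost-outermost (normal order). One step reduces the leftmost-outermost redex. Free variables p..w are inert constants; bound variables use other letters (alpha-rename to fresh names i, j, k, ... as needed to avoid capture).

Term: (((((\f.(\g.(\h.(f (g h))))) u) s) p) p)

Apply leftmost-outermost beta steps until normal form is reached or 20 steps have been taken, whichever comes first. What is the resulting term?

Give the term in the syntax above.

Step 0: (((((\f.(\g.(\h.(f (g h))))) u) s) p) p)
Step 1: ((((\g.(\h.(u (g h)))) s) p) p)
Step 2: (((\h.(u (s h))) p) p)
Step 3: ((u (s p)) p)

Answer: ((u (s p)) p)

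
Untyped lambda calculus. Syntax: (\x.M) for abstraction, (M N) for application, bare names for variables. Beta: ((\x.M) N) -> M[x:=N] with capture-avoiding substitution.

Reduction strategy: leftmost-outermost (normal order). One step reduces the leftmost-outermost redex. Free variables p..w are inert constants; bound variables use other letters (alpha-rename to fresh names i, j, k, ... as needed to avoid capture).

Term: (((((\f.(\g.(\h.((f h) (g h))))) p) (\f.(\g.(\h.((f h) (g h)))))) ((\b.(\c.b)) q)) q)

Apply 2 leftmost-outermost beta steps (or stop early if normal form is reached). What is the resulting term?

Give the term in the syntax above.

Step 0: (((((\f.(\g.(\h.((f h) (g h))))) p) (\f.(\g.(\h.((f h) (g h)))))) ((\b.(\c.b)) q)) q)
Step 1: ((((\g.(\h.((p h) (g h)))) (\f.(\g.(\h.((f h) (g h)))))) ((\b.(\c.b)) q)) q)
Step 2: (((\h.((p h) ((\f.(\g.(\h.((f h) (g h))))) h))) ((\b.(\c.b)) q)) q)

Answer: (((\h.((p h) ((\f.(\g.(\h.((f h) (g h))))) h))) ((\b.(\c.b)) q)) q)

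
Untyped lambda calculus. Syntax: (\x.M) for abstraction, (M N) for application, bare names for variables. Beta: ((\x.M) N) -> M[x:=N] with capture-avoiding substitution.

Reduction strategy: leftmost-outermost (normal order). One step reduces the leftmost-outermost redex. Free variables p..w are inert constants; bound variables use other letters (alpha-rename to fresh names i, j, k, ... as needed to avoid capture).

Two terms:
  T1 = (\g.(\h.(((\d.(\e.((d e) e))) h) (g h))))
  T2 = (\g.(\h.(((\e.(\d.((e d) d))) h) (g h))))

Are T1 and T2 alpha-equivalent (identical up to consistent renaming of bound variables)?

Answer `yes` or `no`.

Answer: yes

Derivation:
Term 1: (\g.(\h.(((\d.(\e.((d e) e))) h) (g h))))
Term 2: (\g.(\h.(((\e.(\d.((e d) d))) h) (g h))))
Alpha-equivalence: compare structure up to binder renaming.
Result: True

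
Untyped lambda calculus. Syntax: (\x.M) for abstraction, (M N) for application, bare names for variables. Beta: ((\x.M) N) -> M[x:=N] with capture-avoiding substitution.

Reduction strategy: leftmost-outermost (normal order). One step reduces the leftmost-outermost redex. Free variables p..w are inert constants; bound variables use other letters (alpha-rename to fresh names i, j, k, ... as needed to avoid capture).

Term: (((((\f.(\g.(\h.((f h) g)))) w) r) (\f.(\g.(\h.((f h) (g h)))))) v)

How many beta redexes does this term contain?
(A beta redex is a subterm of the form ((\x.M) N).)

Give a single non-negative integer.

Answer: 1

Derivation:
Term: (((((\f.(\g.(\h.((f h) g)))) w) r) (\f.(\g.(\h.((f h) (g h)))))) v)
  Redex: ((\f.(\g.(\h.((f h) g)))) w)
Total redexes: 1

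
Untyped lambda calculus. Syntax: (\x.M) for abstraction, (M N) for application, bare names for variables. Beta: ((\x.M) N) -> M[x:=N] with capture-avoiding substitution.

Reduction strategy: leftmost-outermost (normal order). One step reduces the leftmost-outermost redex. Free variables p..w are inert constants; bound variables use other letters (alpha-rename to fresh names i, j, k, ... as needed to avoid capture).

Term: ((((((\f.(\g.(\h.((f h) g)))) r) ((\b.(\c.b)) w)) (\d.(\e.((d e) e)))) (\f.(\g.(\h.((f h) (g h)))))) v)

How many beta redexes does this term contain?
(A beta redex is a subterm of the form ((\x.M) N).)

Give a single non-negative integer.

Term: ((((((\f.(\g.(\h.((f h) g)))) r) ((\b.(\c.b)) w)) (\d.(\e.((d e) e)))) (\f.(\g.(\h.((f h) (g h)))))) v)
  Redex: ((\f.(\g.(\h.((f h) g)))) r)
  Redex: ((\b.(\c.b)) w)
Total redexes: 2

Answer: 2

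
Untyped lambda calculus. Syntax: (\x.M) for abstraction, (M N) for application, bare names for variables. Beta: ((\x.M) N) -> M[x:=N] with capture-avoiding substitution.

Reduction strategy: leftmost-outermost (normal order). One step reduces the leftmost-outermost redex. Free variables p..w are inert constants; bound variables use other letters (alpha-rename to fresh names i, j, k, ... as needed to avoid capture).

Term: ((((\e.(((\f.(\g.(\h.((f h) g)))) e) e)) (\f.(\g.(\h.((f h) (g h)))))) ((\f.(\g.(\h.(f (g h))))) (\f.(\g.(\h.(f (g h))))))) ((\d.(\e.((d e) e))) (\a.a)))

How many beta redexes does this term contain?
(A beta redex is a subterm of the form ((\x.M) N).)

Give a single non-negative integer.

Term: ((((\e.(((\f.(\g.(\h.((f h) g)))) e) e)) (\f.(\g.(\h.((f h) (g h)))))) ((\f.(\g.(\h.(f (g h))))) (\f.(\g.(\h.(f (g h))))))) ((\d.(\e.((d e) e))) (\a.a)))
  Redex: ((\e.(((\f.(\g.(\h.((f h) g)))) e) e)) (\f.(\g.(\h.((f h) (g h))))))
  Redex: ((\f.(\g.(\h.((f h) g)))) e)
  Redex: ((\f.(\g.(\h.(f (g h))))) (\f.(\g.(\h.(f (g h))))))
  Redex: ((\d.(\e.((d e) e))) (\a.a))
Total redexes: 4

Answer: 4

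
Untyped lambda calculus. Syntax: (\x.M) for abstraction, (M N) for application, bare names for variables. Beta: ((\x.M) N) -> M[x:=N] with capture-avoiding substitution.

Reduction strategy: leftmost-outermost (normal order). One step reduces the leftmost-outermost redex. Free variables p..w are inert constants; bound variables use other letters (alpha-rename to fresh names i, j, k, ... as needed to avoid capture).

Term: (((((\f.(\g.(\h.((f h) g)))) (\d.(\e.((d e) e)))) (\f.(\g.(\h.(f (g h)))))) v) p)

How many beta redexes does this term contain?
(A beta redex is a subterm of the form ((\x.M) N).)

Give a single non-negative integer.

Answer: 1

Derivation:
Term: (((((\f.(\g.(\h.((f h) g)))) (\d.(\e.((d e) e)))) (\f.(\g.(\h.(f (g h)))))) v) p)
  Redex: ((\f.(\g.(\h.((f h) g)))) (\d.(\e.((d e) e))))
Total redexes: 1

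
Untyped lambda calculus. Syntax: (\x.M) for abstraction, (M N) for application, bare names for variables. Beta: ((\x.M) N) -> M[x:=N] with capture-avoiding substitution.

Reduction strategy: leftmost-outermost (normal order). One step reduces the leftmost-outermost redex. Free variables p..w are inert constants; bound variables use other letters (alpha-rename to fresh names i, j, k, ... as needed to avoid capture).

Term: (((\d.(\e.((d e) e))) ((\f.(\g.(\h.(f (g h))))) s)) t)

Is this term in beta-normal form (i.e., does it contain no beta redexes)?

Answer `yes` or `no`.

Term: (((\d.(\e.((d e) e))) ((\f.(\g.(\h.(f (g h))))) s)) t)
Found 2 beta redex(es).

Answer: no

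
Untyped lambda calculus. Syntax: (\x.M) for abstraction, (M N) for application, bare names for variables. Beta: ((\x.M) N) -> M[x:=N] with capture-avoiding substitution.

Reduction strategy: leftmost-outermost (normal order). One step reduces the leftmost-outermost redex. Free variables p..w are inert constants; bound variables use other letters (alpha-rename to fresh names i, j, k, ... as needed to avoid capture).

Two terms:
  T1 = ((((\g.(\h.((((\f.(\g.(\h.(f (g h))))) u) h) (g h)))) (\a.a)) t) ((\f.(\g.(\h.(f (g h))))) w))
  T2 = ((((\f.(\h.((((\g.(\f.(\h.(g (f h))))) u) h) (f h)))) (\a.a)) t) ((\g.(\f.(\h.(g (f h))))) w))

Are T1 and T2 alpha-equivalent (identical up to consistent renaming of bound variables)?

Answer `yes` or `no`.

Answer: yes

Derivation:
Term 1: ((((\g.(\h.((((\f.(\g.(\h.(f (g h))))) u) h) (g h)))) (\a.a)) t) ((\f.(\g.(\h.(f (g h))))) w))
Term 2: ((((\f.(\h.((((\g.(\f.(\h.(g (f h))))) u) h) (f h)))) (\a.a)) t) ((\g.(\f.(\h.(g (f h))))) w))
Alpha-equivalence: compare structure up to binder renaming.
Result: True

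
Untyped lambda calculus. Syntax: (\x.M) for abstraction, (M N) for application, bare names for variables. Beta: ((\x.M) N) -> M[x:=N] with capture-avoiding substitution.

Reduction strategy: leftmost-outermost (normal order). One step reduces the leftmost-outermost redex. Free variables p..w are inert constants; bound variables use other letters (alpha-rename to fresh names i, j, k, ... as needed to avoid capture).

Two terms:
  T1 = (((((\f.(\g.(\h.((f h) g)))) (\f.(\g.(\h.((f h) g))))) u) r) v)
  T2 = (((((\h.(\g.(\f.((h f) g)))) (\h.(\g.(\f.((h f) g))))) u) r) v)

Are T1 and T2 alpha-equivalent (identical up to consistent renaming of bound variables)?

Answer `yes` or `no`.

Term 1: (((((\f.(\g.(\h.((f h) g)))) (\f.(\g.(\h.((f h) g))))) u) r) v)
Term 2: (((((\h.(\g.(\f.((h f) g)))) (\h.(\g.(\f.((h f) g))))) u) r) v)
Alpha-equivalence: compare structure up to binder renaming.
Result: True

Answer: yes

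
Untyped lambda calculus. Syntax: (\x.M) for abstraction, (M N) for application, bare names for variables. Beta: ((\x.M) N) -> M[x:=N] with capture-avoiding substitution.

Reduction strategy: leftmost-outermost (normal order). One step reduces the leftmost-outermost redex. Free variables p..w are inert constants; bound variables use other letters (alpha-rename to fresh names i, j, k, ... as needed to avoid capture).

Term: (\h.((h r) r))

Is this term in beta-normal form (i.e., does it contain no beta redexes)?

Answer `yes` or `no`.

Answer: yes

Derivation:
Term: (\h.((h r) r))
No beta redexes found.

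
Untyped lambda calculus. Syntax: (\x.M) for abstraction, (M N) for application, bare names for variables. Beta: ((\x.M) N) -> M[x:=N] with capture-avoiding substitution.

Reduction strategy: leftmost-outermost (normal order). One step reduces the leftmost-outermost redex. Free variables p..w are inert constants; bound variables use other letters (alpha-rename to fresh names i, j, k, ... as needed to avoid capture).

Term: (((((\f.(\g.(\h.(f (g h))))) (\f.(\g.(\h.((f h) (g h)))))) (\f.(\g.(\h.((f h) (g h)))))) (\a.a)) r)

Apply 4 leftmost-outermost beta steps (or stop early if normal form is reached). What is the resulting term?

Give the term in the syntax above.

Answer: ((\g.(\h.((((\f.(\g.(\h.((f h) (g h))))) (\a.a)) h) (g h)))) r)

Derivation:
Step 0: (((((\f.(\g.(\h.(f (g h))))) (\f.(\g.(\h.((f h) (g h)))))) (\f.(\g.(\h.((f h) (g h)))))) (\a.a)) r)
Step 1: ((((\g.(\h.((\f.(\g.(\h.((f h) (g h))))) (g h)))) (\f.(\g.(\h.((f h) (g h)))))) (\a.a)) r)
Step 2: (((\h.((\f.(\g.(\h.((f h) (g h))))) ((\f.(\g.(\h.((f h) (g h))))) h))) (\a.a)) r)
Step 3: (((\f.(\g.(\h.((f h) (g h))))) ((\f.(\g.(\h.((f h) (g h))))) (\a.a))) r)
Step 4: ((\g.(\h.((((\f.(\g.(\h.((f h) (g h))))) (\a.a)) h) (g h)))) r)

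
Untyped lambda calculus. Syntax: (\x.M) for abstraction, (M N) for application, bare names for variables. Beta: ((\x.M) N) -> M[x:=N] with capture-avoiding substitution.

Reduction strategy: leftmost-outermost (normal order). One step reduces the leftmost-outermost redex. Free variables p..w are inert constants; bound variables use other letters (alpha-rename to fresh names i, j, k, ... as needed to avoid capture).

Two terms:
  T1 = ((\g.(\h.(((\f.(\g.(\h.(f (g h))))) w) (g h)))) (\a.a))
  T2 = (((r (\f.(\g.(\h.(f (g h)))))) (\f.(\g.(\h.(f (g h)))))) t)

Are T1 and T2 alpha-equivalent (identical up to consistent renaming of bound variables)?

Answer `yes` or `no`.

Answer: no

Derivation:
Term 1: ((\g.(\h.(((\f.(\g.(\h.(f (g h))))) w) (g h)))) (\a.a))
Term 2: (((r (\f.(\g.(\h.(f (g h)))))) (\f.(\g.(\h.(f (g h)))))) t)
Alpha-equivalence: compare structure up to binder renaming.
Result: False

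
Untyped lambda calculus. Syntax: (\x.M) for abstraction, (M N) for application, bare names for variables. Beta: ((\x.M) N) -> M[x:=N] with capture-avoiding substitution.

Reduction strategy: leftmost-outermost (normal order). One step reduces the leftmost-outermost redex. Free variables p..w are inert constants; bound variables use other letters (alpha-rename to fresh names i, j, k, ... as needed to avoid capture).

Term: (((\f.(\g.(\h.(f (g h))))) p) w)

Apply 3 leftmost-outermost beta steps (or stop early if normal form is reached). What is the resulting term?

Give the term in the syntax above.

Step 0: (((\f.(\g.(\h.(f (g h))))) p) w)
Step 1: ((\g.(\h.(p (g h)))) w)
Step 2: (\h.(p (w h)))
Step 3: (normal form reached)

Answer: (\h.(p (w h)))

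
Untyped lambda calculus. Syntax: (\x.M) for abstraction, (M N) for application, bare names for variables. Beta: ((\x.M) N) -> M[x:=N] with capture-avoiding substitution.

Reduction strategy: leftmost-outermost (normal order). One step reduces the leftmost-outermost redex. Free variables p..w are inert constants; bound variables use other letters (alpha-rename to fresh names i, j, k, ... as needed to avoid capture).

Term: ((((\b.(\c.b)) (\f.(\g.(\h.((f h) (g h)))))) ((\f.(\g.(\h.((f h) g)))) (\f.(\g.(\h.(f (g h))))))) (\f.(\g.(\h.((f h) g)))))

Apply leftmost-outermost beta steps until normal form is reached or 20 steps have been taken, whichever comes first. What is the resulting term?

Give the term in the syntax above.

Answer: (\g.(\h.(\i.((h i) (g h)))))

Derivation:
Step 0: ((((\b.(\c.b)) (\f.(\g.(\h.((f h) (g h)))))) ((\f.(\g.(\h.((f h) g)))) (\f.(\g.(\h.(f (g h))))))) (\f.(\g.(\h.((f h) g)))))
Step 1: (((\c.(\f.(\g.(\h.((f h) (g h)))))) ((\f.(\g.(\h.((f h) g)))) (\f.(\g.(\h.(f (g h))))))) (\f.(\g.(\h.((f h) g)))))
Step 2: ((\f.(\g.(\h.((f h) (g h))))) (\f.(\g.(\h.((f h) g)))))
Step 3: (\g.(\h.(((\f.(\g.(\h.((f h) g)))) h) (g h))))
Step 4: (\g.(\h.((\g.(\i.((h i) g))) (g h))))
Step 5: (\g.(\h.(\i.((h i) (g h)))))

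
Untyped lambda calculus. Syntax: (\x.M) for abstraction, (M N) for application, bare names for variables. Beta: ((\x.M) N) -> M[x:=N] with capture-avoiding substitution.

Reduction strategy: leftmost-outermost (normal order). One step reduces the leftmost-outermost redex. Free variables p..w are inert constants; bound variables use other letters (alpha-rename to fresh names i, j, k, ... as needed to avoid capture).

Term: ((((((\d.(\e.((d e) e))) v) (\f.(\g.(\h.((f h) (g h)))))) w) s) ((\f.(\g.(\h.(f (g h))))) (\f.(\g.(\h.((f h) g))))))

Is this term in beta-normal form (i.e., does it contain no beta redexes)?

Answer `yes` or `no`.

Term: ((((((\d.(\e.((d e) e))) v) (\f.(\g.(\h.((f h) (g h)))))) w) s) ((\f.(\g.(\h.(f (g h))))) (\f.(\g.(\h.((f h) g))))))
Found 2 beta redex(es).

Answer: no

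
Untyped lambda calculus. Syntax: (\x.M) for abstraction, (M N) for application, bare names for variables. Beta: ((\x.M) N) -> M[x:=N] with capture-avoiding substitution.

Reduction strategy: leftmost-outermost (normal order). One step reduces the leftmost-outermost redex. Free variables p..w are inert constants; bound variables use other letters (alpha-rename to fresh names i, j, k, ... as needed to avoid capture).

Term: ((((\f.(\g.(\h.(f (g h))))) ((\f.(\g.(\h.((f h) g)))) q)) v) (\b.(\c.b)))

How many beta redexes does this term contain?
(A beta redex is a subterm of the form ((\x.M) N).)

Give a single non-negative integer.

Answer: 2

Derivation:
Term: ((((\f.(\g.(\h.(f (g h))))) ((\f.(\g.(\h.((f h) g)))) q)) v) (\b.(\c.b)))
  Redex: ((\f.(\g.(\h.(f (g h))))) ((\f.(\g.(\h.((f h) g)))) q))
  Redex: ((\f.(\g.(\h.((f h) g)))) q)
Total redexes: 2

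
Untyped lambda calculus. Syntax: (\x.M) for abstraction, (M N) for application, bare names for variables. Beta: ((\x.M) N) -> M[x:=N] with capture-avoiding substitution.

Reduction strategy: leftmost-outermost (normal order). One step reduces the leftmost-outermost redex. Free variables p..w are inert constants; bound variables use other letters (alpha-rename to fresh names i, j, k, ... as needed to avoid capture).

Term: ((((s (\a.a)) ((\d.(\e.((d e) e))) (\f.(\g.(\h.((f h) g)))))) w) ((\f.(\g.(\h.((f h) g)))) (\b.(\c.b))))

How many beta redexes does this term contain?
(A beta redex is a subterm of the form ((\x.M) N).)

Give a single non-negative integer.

Term: ((((s (\a.a)) ((\d.(\e.((d e) e))) (\f.(\g.(\h.((f h) g)))))) w) ((\f.(\g.(\h.((f h) g)))) (\b.(\c.b))))
  Redex: ((\d.(\e.((d e) e))) (\f.(\g.(\h.((f h) g)))))
  Redex: ((\f.(\g.(\h.((f h) g)))) (\b.(\c.b)))
Total redexes: 2

Answer: 2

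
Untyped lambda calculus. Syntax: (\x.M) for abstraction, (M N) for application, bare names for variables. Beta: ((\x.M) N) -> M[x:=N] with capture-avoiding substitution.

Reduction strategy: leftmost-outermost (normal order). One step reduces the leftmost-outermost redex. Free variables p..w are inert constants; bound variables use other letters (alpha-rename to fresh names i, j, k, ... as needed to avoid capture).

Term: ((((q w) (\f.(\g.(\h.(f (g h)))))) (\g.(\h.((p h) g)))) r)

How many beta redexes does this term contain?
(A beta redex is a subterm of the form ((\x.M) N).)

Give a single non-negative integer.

Answer: 0

Derivation:
Term: ((((q w) (\f.(\g.(\h.(f (g h)))))) (\g.(\h.((p h) g)))) r)
  (no redexes)
Total redexes: 0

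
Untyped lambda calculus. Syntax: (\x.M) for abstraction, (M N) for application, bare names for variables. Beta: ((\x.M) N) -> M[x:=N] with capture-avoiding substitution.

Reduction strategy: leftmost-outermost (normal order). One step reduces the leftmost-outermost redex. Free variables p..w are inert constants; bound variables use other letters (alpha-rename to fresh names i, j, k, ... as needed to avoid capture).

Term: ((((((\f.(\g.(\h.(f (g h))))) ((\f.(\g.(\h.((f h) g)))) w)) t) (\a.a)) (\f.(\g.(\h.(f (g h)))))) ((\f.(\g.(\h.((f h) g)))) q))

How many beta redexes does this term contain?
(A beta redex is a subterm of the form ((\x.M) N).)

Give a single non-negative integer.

Term: ((((((\f.(\g.(\h.(f (g h))))) ((\f.(\g.(\h.((f h) g)))) w)) t) (\a.a)) (\f.(\g.(\h.(f (g h)))))) ((\f.(\g.(\h.((f h) g)))) q))
  Redex: ((\f.(\g.(\h.(f (g h))))) ((\f.(\g.(\h.((f h) g)))) w))
  Redex: ((\f.(\g.(\h.((f h) g)))) w)
  Redex: ((\f.(\g.(\h.((f h) g)))) q)
Total redexes: 3

Answer: 3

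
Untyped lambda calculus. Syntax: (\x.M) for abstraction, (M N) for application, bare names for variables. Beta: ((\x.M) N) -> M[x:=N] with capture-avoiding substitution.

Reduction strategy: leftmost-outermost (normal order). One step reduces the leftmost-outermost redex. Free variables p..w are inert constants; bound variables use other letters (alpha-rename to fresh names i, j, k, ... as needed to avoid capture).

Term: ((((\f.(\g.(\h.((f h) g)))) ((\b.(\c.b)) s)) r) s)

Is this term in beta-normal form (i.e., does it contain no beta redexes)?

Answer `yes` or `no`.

Term: ((((\f.(\g.(\h.((f h) g)))) ((\b.(\c.b)) s)) r) s)
Found 2 beta redex(es).

Answer: no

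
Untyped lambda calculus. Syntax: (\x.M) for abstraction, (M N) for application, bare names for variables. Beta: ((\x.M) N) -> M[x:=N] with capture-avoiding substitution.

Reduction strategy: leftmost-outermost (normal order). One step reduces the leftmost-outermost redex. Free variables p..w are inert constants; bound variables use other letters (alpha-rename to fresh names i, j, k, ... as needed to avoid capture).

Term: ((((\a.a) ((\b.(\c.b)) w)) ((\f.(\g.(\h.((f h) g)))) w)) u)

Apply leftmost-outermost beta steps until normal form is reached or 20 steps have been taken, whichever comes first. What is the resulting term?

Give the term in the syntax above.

Step 0: ((((\a.a) ((\b.(\c.b)) w)) ((\f.(\g.(\h.((f h) g)))) w)) u)
Step 1: ((((\b.(\c.b)) w) ((\f.(\g.(\h.((f h) g)))) w)) u)
Step 2: (((\c.w) ((\f.(\g.(\h.((f h) g)))) w)) u)
Step 3: (w u)

Answer: (w u)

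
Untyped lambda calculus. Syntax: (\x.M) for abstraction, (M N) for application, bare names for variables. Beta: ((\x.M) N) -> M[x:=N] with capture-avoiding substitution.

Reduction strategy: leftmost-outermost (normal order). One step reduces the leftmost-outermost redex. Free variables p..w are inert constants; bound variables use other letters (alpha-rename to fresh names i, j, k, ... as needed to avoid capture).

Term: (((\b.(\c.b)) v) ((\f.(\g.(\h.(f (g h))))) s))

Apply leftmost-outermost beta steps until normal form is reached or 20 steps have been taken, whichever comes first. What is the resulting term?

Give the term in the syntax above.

Answer: v

Derivation:
Step 0: (((\b.(\c.b)) v) ((\f.(\g.(\h.(f (g h))))) s))
Step 1: ((\c.v) ((\f.(\g.(\h.(f (g h))))) s))
Step 2: v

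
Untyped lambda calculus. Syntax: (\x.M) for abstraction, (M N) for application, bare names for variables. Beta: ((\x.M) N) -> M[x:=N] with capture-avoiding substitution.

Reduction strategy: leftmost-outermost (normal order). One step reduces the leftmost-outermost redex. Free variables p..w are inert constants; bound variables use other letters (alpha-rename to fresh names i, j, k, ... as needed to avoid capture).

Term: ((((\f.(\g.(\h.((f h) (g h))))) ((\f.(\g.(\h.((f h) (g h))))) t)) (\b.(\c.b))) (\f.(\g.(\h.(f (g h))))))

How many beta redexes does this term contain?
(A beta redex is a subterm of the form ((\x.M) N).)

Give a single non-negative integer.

Term: ((((\f.(\g.(\h.((f h) (g h))))) ((\f.(\g.(\h.((f h) (g h))))) t)) (\b.(\c.b))) (\f.(\g.(\h.(f (g h))))))
  Redex: ((\f.(\g.(\h.((f h) (g h))))) ((\f.(\g.(\h.((f h) (g h))))) t))
  Redex: ((\f.(\g.(\h.((f h) (g h))))) t)
Total redexes: 2

Answer: 2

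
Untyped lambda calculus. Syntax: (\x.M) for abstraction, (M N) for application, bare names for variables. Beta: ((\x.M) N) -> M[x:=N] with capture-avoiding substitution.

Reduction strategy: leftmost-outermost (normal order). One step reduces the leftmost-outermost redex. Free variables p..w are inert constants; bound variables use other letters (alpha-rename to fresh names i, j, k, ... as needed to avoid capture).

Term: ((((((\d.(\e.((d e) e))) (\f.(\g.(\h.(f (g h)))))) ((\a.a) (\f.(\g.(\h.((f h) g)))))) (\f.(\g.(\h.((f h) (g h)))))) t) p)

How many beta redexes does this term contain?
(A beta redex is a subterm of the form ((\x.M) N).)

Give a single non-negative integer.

Term: ((((((\d.(\e.((d e) e))) (\f.(\g.(\h.(f (g h)))))) ((\a.a) (\f.(\g.(\h.((f h) g)))))) (\f.(\g.(\h.((f h) (g h)))))) t) p)
  Redex: ((\d.(\e.((d e) e))) (\f.(\g.(\h.(f (g h))))))
  Redex: ((\a.a) (\f.(\g.(\h.((f h) g)))))
Total redexes: 2

Answer: 2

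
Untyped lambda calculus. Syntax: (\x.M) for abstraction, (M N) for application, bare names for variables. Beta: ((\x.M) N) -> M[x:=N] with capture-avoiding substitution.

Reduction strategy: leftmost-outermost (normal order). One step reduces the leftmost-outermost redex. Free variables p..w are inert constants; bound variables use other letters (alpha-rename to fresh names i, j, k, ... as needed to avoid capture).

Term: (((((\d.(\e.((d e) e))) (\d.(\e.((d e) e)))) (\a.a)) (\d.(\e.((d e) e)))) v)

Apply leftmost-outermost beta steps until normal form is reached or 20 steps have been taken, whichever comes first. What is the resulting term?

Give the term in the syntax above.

Step 0: (((((\d.(\e.((d e) e))) (\d.(\e.((d e) e)))) (\a.a)) (\d.(\e.((d e) e)))) v)
Step 1: ((((\e.(((\d.(\e.((d e) e))) e) e)) (\a.a)) (\d.(\e.((d e) e)))) v)
Step 2: (((((\d.(\e.((d e) e))) (\a.a)) (\a.a)) (\d.(\e.((d e) e)))) v)
Step 3: ((((\e.(((\a.a) e) e)) (\a.a)) (\d.(\e.((d e) e)))) v)
Step 4: (((((\a.a) (\a.a)) (\a.a)) (\d.(\e.((d e) e)))) v)
Step 5: ((((\a.a) (\a.a)) (\d.(\e.((d e) e)))) v)
Step 6: (((\a.a) (\d.(\e.((d e) e)))) v)
Step 7: ((\d.(\e.((d e) e))) v)
Step 8: (\e.((v e) e))

Answer: (\e.((v e) e))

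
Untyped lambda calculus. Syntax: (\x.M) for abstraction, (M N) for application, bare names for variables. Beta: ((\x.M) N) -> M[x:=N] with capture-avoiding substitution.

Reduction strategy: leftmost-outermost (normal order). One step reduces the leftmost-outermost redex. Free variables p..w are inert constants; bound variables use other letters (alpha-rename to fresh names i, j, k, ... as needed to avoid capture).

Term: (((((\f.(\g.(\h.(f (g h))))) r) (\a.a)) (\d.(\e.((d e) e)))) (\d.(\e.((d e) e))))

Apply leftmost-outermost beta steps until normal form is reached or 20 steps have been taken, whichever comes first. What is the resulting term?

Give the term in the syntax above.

Answer: ((r (\d.(\e.((d e) e)))) (\d.(\e.((d e) e))))

Derivation:
Step 0: (((((\f.(\g.(\h.(f (g h))))) r) (\a.a)) (\d.(\e.((d e) e)))) (\d.(\e.((d e) e))))
Step 1: ((((\g.(\h.(r (g h)))) (\a.a)) (\d.(\e.((d e) e)))) (\d.(\e.((d e) e))))
Step 2: (((\h.(r ((\a.a) h))) (\d.(\e.((d e) e)))) (\d.(\e.((d e) e))))
Step 3: ((r ((\a.a) (\d.(\e.((d e) e))))) (\d.(\e.((d e) e))))
Step 4: ((r (\d.(\e.((d e) e)))) (\d.(\e.((d e) e))))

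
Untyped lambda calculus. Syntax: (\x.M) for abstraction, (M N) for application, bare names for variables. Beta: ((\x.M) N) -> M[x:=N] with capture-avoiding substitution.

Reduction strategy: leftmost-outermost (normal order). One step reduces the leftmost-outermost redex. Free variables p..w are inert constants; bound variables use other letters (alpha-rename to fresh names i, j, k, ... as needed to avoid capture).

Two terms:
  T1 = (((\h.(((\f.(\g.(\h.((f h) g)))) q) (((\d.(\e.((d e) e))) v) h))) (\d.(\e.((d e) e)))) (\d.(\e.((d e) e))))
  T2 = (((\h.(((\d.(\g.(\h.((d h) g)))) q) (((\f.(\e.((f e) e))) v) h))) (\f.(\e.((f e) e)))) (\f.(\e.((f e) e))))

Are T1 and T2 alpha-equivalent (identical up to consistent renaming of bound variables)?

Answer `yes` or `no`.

Term 1: (((\h.(((\f.(\g.(\h.((f h) g)))) q) (((\d.(\e.((d e) e))) v) h))) (\d.(\e.((d e) e)))) (\d.(\e.((d e) e))))
Term 2: (((\h.(((\d.(\g.(\h.((d h) g)))) q) (((\f.(\e.((f e) e))) v) h))) (\f.(\e.((f e) e)))) (\f.(\e.((f e) e))))
Alpha-equivalence: compare structure up to binder renaming.
Result: True

Answer: yes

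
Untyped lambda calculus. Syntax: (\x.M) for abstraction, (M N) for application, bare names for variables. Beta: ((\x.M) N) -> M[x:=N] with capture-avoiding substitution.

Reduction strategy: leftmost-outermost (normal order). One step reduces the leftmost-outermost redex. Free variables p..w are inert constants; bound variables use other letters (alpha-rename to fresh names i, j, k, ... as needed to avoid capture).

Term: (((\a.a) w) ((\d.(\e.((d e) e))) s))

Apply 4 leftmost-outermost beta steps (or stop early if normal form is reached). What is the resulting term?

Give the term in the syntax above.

Answer: (w (\e.((s e) e)))

Derivation:
Step 0: (((\a.a) w) ((\d.(\e.((d e) e))) s))
Step 1: (w ((\d.(\e.((d e) e))) s))
Step 2: (w (\e.((s e) e)))
Step 3: (normal form reached)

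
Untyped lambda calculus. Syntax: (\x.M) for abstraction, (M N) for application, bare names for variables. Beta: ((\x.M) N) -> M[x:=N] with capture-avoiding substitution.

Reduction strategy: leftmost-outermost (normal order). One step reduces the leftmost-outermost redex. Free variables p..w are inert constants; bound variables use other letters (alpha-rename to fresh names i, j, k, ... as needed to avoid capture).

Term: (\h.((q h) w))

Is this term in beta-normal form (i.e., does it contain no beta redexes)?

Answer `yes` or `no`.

Term: (\h.((q h) w))
No beta redexes found.

Answer: yes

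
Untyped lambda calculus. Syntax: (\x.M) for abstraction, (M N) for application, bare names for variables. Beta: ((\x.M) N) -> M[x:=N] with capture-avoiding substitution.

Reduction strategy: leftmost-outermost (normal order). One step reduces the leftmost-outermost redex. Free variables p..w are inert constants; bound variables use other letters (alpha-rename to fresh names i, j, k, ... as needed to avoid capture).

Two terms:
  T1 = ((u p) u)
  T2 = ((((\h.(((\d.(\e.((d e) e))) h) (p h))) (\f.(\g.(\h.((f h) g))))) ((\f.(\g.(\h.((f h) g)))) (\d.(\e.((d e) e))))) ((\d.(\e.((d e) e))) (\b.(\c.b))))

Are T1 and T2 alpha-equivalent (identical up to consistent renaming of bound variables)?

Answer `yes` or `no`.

Term 1: ((u p) u)
Term 2: ((((\h.(((\d.(\e.((d e) e))) h) (p h))) (\f.(\g.(\h.((f h) g))))) ((\f.(\g.(\h.((f h) g)))) (\d.(\e.((d e) e))))) ((\d.(\e.((d e) e))) (\b.(\c.b))))
Alpha-equivalence: compare structure up to binder renaming.
Result: False

Answer: no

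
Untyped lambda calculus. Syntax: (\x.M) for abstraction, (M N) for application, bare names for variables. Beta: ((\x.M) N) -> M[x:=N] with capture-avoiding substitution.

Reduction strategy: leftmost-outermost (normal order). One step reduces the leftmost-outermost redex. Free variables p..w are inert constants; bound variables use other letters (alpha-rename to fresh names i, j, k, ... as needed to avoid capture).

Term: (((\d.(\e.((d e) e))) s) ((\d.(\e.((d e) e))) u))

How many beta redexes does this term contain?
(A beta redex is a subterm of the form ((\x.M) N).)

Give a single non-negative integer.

Term: (((\d.(\e.((d e) e))) s) ((\d.(\e.((d e) e))) u))
  Redex: ((\d.(\e.((d e) e))) s)
  Redex: ((\d.(\e.((d e) e))) u)
Total redexes: 2

Answer: 2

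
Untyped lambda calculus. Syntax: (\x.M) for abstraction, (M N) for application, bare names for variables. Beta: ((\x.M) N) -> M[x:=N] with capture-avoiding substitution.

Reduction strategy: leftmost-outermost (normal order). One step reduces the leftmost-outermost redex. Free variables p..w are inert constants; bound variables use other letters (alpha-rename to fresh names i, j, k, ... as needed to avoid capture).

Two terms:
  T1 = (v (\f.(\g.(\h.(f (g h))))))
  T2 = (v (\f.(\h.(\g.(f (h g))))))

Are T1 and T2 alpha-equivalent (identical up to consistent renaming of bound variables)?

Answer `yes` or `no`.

Answer: yes

Derivation:
Term 1: (v (\f.(\g.(\h.(f (g h))))))
Term 2: (v (\f.(\h.(\g.(f (h g))))))
Alpha-equivalence: compare structure up to binder renaming.
Result: True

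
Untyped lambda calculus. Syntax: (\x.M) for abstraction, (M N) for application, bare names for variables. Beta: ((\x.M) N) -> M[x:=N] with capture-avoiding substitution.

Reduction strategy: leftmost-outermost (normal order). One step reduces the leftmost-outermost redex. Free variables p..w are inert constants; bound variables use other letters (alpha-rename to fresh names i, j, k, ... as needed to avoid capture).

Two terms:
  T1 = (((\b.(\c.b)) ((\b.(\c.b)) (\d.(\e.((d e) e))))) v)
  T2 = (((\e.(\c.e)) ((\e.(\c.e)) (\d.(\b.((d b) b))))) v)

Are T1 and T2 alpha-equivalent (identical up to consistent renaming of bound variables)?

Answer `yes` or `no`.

Term 1: (((\b.(\c.b)) ((\b.(\c.b)) (\d.(\e.((d e) e))))) v)
Term 2: (((\e.(\c.e)) ((\e.(\c.e)) (\d.(\b.((d b) b))))) v)
Alpha-equivalence: compare structure up to binder renaming.
Result: True

Answer: yes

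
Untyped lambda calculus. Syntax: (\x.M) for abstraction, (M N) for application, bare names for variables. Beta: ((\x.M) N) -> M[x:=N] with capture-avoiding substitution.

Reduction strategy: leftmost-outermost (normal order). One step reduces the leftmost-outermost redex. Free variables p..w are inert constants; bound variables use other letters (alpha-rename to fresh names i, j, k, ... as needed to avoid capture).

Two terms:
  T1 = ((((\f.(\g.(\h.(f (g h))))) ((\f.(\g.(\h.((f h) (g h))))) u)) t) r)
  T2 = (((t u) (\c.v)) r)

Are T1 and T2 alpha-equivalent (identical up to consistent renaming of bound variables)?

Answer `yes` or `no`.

Term 1: ((((\f.(\g.(\h.(f (g h))))) ((\f.(\g.(\h.((f h) (g h))))) u)) t) r)
Term 2: (((t u) (\c.v)) r)
Alpha-equivalence: compare structure up to binder renaming.
Result: False

Answer: no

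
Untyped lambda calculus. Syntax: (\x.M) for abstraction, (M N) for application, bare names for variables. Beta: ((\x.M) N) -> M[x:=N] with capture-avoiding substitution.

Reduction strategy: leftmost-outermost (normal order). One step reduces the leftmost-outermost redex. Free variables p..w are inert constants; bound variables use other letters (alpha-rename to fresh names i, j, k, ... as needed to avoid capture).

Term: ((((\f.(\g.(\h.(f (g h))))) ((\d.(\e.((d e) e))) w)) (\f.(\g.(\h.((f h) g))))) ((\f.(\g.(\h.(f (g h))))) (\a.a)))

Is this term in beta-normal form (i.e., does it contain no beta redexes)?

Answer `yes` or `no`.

Answer: no

Derivation:
Term: ((((\f.(\g.(\h.(f (g h))))) ((\d.(\e.((d e) e))) w)) (\f.(\g.(\h.((f h) g))))) ((\f.(\g.(\h.(f (g h))))) (\a.a)))
Found 3 beta redex(es).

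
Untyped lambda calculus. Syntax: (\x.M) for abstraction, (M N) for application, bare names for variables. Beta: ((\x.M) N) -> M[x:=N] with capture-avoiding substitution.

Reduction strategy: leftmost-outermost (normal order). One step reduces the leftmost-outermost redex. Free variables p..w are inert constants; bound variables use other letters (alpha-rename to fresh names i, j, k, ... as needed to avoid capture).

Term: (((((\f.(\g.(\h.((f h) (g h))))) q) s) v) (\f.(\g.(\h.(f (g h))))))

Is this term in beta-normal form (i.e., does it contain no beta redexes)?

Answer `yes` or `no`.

Term: (((((\f.(\g.(\h.((f h) (g h))))) q) s) v) (\f.(\g.(\h.(f (g h))))))
Found 1 beta redex(es).

Answer: no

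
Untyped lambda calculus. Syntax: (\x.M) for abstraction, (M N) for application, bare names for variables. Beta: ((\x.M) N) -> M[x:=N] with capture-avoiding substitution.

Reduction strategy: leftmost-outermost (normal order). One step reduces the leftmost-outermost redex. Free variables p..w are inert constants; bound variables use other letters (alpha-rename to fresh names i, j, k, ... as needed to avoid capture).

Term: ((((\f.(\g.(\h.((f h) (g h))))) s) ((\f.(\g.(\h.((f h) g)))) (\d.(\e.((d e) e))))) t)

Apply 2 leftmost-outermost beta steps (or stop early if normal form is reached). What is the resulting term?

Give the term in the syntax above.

Answer: ((\h.((s h) (((\f.(\g.(\h.((f h) g)))) (\d.(\e.((d e) e)))) h))) t)

Derivation:
Step 0: ((((\f.(\g.(\h.((f h) (g h))))) s) ((\f.(\g.(\h.((f h) g)))) (\d.(\e.((d e) e))))) t)
Step 1: (((\g.(\h.((s h) (g h)))) ((\f.(\g.(\h.((f h) g)))) (\d.(\e.((d e) e))))) t)
Step 2: ((\h.((s h) (((\f.(\g.(\h.((f h) g)))) (\d.(\e.((d e) e)))) h))) t)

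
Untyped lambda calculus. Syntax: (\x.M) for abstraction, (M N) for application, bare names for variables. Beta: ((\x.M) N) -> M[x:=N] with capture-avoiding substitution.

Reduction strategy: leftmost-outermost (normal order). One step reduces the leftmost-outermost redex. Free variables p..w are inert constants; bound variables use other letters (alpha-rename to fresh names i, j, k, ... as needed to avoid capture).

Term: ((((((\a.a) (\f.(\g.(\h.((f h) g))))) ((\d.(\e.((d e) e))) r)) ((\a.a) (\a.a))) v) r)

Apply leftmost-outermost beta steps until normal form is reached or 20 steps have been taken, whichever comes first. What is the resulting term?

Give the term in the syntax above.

Answer: ((((r v) v) (\a.a)) r)

Derivation:
Step 0: ((((((\a.a) (\f.(\g.(\h.((f h) g))))) ((\d.(\e.((d e) e))) r)) ((\a.a) (\a.a))) v) r)
Step 1: (((((\f.(\g.(\h.((f h) g)))) ((\d.(\e.((d e) e))) r)) ((\a.a) (\a.a))) v) r)
Step 2: ((((\g.(\h.((((\d.(\e.((d e) e))) r) h) g))) ((\a.a) (\a.a))) v) r)
Step 3: (((\h.((((\d.(\e.((d e) e))) r) h) ((\a.a) (\a.a)))) v) r)
Step 4: (((((\d.(\e.((d e) e))) r) v) ((\a.a) (\a.a))) r)
Step 5: ((((\e.((r e) e)) v) ((\a.a) (\a.a))) r)
Step 6: ((((r v) v) ((\a.a) (\a.a))) r)
Step 7: ((((r v) v) (\a.a)) r)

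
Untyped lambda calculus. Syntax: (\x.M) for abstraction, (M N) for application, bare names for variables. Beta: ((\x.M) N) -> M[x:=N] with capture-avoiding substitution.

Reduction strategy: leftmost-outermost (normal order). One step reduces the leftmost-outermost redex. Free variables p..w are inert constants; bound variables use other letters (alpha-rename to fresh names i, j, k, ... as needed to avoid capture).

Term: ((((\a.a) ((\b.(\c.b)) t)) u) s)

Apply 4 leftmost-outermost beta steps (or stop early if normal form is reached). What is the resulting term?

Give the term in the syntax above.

Answer: (t s)

Derivation:
Step 0: ((((\a.a) ((\b.(\c.b)) t)) u) s)
Step 1: ((((\b.(\c.b)) t) u) s)
Step 2: (((\c.t) u) s)
Step 3: (t s)
Step 4: (normal form reached)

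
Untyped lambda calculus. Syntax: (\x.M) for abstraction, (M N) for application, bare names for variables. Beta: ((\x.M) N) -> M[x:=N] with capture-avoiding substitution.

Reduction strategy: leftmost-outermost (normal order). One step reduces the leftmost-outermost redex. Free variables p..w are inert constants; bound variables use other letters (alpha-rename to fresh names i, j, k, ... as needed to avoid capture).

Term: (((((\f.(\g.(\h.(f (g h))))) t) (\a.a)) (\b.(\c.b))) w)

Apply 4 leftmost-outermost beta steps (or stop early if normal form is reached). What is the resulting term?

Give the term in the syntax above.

Step 0: (((((\f.(\g.(\h.(f (g h))))) t) (\a.a)) (\b.(\c.b))) w)
Step 1: ((((\g.(\h.(t (g h)))) (\a.a)) (\b.(\c.b))) w)
Step 2: (((\h.(t ((\a.a) h))) (\b.(\c.b))) w)
Step 3: ((t ((\a.a) (\b.(\c.b)))) w)
Step 4: ((t (\b.(\c.b))) w)

Answer: ((t (\b.(\c.b))) w)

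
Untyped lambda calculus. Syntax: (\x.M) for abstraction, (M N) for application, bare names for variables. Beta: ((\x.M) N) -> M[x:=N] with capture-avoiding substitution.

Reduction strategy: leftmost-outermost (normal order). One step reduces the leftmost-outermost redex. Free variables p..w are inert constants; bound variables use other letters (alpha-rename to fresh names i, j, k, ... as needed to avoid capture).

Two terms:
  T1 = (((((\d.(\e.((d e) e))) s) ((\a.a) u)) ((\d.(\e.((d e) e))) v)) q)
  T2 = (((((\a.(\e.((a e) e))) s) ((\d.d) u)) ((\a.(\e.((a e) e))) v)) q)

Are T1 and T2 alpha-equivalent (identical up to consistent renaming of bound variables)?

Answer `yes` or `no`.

Term 1: (((((\d.(\e.((d e) e))) s) ((\a.a) u)) ((\d.(\e.((d e) e))) v)) q)
Term 2: (((((\a.(\e.((a e) e))) s) ((\d.d) u)) ((\a.(\e.((a e) e))) v)) q)
Alpha-equivalence: compare structure up to binder renaming.
Result: True

Answer: yes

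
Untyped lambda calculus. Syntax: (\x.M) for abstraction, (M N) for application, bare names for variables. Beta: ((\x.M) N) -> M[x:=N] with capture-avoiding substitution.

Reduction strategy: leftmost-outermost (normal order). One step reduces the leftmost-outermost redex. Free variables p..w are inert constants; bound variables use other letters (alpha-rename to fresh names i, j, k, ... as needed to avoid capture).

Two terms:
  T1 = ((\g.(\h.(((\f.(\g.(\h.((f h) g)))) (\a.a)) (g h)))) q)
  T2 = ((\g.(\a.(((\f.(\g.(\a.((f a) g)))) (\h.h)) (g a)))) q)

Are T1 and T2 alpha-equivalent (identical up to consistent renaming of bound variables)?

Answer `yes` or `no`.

Term 1: ((\g.(\h.(((\f.(\g.(\h.((f h) g)))) (\a.a)) (g h)))) q)
Term 2: ((\g.(\a.(((\f.(\g.(\a.((f a) g)))) (\h.h)) (g a)))) q)
Alpha-equivalence: compare structure up to binder renaming.
Result: True

Answer: yes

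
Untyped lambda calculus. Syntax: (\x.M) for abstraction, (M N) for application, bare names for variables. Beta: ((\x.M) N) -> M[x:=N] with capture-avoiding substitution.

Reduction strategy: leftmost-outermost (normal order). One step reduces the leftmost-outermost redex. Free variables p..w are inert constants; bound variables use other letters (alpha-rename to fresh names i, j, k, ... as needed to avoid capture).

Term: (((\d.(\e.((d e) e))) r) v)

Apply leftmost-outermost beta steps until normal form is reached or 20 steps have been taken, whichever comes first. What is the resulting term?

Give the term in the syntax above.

Answer: ((r v) v)

Derivation:
Step 0: (((\d.(\e.((d e) e))) r) v)
Step 1: ((\e.((r e) e)) v)
Step 2: ((r v) v)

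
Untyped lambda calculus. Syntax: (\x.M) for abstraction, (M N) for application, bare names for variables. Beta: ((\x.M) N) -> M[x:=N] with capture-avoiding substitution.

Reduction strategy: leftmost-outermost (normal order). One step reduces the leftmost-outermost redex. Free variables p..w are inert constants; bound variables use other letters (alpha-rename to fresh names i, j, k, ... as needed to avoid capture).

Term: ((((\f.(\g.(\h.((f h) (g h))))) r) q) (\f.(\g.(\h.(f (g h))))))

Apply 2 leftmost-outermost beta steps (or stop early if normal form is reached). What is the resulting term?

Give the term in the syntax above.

Step 0: ((((\f.(\g.(\h.((f h) (g h))))) r) q) (\f.(\g.(\h.(f (g h))))))
Step 1: (((\g.(\h.((r h) (g h)))) q) (\f.(\g.(\h.(f (g h))))))
Step 2: ((\h.((r h) (q h))) (\f.(\g.(\h.(f (g h))))))

Answer: ((\h.((r h) (q h))) (\f.(\g.(\h.(f (g h))))))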